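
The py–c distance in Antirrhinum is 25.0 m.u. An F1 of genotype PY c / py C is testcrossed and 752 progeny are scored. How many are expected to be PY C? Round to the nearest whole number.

94

A map distance of 25.0 m.u. corresponds to a recombination frequency of 0.250.
The F1 is PY c / py C, so PY C is a recombinant gamete class with expected frequency r/2 = 0.250/2 = 0.1250.
Expected number = 0.1250 × 752 = 94.00 ≈ 94.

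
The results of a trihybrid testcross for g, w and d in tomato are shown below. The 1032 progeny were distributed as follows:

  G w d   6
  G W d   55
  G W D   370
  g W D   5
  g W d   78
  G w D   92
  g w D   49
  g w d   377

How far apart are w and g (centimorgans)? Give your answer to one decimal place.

17.5 centimorgans

The two most frequent reciprocal classes, G W D and g w d, are the parental types, so the F1 was G W D / g w d.
The two rarest classes, g W D and G w d, are the double crossovers. Comparing them with the parentals, only the g allele has switched, so g is the middle locus and the order is w – g – d.
Crossovers in the w–g interval produce the single-crossover classes G w D and g W d (92 + 78 = 170) plus the double crossovers (11).
RF(w–g) = (170 + 11) / 1032 = 181/1032 = 0.1754 → 17.5 centimorgans.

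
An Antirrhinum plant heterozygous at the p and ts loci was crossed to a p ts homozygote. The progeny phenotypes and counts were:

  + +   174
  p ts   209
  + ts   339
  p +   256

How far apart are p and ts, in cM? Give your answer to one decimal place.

39.2 cM

The two most frequent classes, + ts (339) and p + (256), are the parental types, so the F1 was + ts / p +.
The recombinant classes are + + and p ts: 174 + 209 = 383.
Recombination frequency = 383/978 = 0.3916 ≈ 39.2%, i.e. 39.2 cM.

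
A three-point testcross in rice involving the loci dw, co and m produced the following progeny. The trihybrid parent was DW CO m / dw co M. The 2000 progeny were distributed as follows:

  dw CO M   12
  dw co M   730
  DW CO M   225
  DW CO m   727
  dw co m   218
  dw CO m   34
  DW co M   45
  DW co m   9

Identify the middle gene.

The two rarest classes, DW co m and dw CO M, are the double crossovers. Comparing them with the parentals, only the co allele has switched, so co is the middle locus and the order is m – co – dw.

co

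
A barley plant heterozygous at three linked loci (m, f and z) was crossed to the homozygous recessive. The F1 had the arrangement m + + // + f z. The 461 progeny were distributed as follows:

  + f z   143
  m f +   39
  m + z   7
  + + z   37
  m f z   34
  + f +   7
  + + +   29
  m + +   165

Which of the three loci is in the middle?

z

The two rarest classes, m + z and + f +, are the double crossovers. Comparing them with the parentals, only the z allele has switched, so z is the middle locus and the order is f – z – m.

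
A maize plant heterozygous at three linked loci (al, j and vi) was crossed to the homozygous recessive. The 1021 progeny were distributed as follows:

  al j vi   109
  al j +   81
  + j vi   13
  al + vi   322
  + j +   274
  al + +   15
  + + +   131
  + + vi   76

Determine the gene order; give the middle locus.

The two most frequent reciprocal classes, + j + and al + vi, are the parental types, so the F1 was + j + / al + vi.
The two rarest classes, + j vi and al + +, are the double crossovers. Comparing them with the parentals, only the vi allele has switched, so vi is the middle locus and the order is al – vi – j.

vi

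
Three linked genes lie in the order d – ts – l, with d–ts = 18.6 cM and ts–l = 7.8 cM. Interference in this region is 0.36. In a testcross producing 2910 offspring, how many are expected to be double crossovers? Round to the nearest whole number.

Map distances give recombination frequencies of 0.186 and 0.078 for the two intervals.
With interference 0.36 (so coincidence = 0.64), expected double-crossover frequency = 0.186 × 0.078 × 0.64 = 0.00929.
Expected number = 0.00929 × 2910 = 27.02 ≈ 27.

27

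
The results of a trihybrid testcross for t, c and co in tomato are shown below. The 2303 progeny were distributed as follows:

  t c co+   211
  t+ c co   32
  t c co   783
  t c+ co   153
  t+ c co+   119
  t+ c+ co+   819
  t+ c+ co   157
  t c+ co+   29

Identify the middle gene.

t

The two most frequent reciprocal classes, t c co and t+ c+ co+, are the parental types, so the F1 was t c co / t+ c+ co+.
The two rarest classes, t+ c co and t c+ co+, are the double crossovers. Comparing them with the parentals, only the t allele has switched, so t is the middle locus and the order is co – t – c.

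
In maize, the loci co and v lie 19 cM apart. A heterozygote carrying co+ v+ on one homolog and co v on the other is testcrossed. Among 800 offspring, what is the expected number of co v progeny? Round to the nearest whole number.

A map distance of 19 cM corresponds to a recombination frequency of 0.190.
The F1 is co+ v+ / co v, so co v is a parental gamete class with expected frequency (1 − r)/2 = 0.810/2 = 0.4050.
Expected number = 0.4050 × 800 = 324.00 ≈ 324.

324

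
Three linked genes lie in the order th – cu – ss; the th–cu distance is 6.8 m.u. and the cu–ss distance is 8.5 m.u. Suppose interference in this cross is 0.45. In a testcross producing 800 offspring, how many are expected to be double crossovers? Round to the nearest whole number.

3

Map distances give recombination frequencies of 0.068 and 0.085 for the two intervals.
With interference 0.45 (so coincidence = 0.55), expected double-crossover frequency = 0.068 × 0.085 × 0.55 = 0.00318.
Expected number = 0.00318 × 800 = 2.54 ≈ 3.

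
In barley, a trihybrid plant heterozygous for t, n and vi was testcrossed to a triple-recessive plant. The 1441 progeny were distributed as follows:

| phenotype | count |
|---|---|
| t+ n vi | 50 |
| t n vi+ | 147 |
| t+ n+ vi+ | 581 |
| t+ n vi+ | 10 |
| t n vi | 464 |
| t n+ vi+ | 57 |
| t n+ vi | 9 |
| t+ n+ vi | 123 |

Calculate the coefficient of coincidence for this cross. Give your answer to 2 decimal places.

The two most frequent reciprocal classes, t n vi and t+ n+ vi+, are the parental types, so the F1 was t n vi / t+ n+ vi+.
The two rarest classes, t n+ vi and t+ n vi+, are the double crossovers. Comparing them with the parentals, only the n allele has switched, so n is the middle locus and the order is t – n – vi.
t–n: (107 + 19)/1441 = 0.0874; n–vi: (270 + 19)/1441 = 0.2006.
Expected DCO frequency = 0.0874 × 0.2006 ≈ 0.01753; observed = 19/1441 ≈ 0.01319.
Coefficient of coincidence = 0.01319/0.01753 ≈ 0.75.

0.75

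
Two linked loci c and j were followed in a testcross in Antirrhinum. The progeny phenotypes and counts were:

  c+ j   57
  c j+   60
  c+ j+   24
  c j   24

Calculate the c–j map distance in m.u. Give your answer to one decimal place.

29.1 m.u.

The two most frequent classes, c+ j (57) and c j+ (60), are the parental types, so the F1 was c+ j / c j+.
The recombinant classes are c+ j+ and c j: 24 + 24 = 48.
Recombination frequency = 48/165 = 0.2909 ≈ 29.1%, i.e. 29.1 m.u.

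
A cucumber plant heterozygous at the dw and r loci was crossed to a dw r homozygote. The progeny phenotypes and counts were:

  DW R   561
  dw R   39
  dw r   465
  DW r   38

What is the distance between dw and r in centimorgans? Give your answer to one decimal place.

7.0 centimorgans

The two most frequent classes, DW R (561) and dw r (465), are the parental types, so the F1 was DW R / dw r.
The recombinant classes are DW r and dw R: 38 + 39 = 77.
Recombination frequency = 77/1103 = 0.0698 ≈ 7.0%, i.e. 7.0 centimorgans.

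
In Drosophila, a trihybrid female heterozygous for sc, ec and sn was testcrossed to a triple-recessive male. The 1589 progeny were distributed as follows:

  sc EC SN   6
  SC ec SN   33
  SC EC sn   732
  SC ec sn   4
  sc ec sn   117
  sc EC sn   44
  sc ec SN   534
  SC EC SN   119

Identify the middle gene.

The two most frequent reciprocal classes, sc ec SN and SC EC sn, are the parental types, so the F1 was sc ec SN / SC EC sn.
The two rarest classes, sc EC SN and SC ec sn, are the double crossovers. Comparing them with the parentals, only the ec allele has switched, so ec is the middle locus and the order is sn – ec – sc.

ec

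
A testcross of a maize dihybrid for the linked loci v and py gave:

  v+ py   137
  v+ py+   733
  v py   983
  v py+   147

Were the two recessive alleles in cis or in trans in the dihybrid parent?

cis

The two most frequent classes are v+ py+ (733) and v py (983); these are the parental (non-recombinant) types.
So the F1 carried v+ py+ on one chromosome and v py on the other — the recessive alleles are on the same chromosome (cis / coupling).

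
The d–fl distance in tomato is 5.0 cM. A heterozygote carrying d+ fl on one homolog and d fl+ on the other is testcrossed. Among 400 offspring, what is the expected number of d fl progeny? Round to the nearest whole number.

10

A map distance of 5.0 cM corresponds to a recombination frequency of 0.050.
The F1 is d+ fl / d fl+, so d fl is a recombinant gamete class with expected frequency r/2 = 0.050/2 = 0.0250.
Expected number = 0.0250 × 400 = 10.00 ≈ 10.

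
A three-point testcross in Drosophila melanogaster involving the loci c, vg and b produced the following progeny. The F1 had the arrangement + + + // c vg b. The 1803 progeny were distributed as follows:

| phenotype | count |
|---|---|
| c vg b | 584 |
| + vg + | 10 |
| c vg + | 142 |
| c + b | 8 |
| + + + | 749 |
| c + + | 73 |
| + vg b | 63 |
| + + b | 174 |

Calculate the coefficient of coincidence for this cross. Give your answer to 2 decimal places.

The two rarest classes, + vg + and c + b, are the double crossovers. Comparing them with the parentals, only the vg allele has switched, so vg is the middle locus and the order is c – vg – b.
c–vg: (136 + 18)/1803 = 0.0854; vg–b: (316 + 18)/1803 = 0.1852.
Expected DCO frequency = 0.0854 × 0.1852 ≈ 0.01582; observed = 18/1803 ≈ 0.00998.
Coefficient of coincidence = 0.00998/0.01582 ≈ 0.63.

0.63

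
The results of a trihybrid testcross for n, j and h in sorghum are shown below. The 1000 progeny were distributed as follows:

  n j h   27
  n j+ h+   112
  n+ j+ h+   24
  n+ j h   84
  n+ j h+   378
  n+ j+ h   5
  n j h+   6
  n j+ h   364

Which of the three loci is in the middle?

n

The two most frequent reciprocal classes, n+ j h+ and n j+ h, are the parental types, so the F1 was n+ j h+ / n j+ h.
The two rarest classes, n j h+ and n+ j+ h, are the double crossovers. Comparing them with the parentals, only the n allele has switched, so n is the middle locus and the order is j – n – h.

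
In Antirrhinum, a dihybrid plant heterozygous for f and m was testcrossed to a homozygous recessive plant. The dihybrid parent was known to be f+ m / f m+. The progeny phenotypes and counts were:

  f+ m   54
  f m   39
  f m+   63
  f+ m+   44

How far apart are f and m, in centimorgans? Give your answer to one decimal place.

41.5 centimorgans

The recombinant classes are f+ m+ and f m: 44 + 39 = 83.
Recombination frequency = 83/200 = 0.4150 ≈ 41.5%, i.e. 41.5 centimorgans.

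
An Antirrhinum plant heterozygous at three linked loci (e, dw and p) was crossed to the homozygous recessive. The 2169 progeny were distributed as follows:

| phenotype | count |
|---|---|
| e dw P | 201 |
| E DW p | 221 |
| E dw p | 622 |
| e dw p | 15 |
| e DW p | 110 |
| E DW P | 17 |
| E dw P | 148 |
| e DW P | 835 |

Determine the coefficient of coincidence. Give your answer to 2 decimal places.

The two most frequent reciprocal classes, E dw p and e DW P, are the parental types, so the F1 was E dw p / e DW P.
The two rarest classes, e dw p and E DW P, are the double crossovers. Comparing them with the parentals, only the e allele has switched, so e is the middle locus and the order is p – e – dw.
p–e: (258 + 32)/2169 = 0.1337; e–dw: (422 + 32)/2169 = 0.2093.
Expected DCO frequency = 0.1337 × 0.2093 ≈ 0.02798; observed = 32/2169 ≈ 0.01475.
Coefficient of coincidence = 0.01475/0.02798 ≈ 0.53.

0.53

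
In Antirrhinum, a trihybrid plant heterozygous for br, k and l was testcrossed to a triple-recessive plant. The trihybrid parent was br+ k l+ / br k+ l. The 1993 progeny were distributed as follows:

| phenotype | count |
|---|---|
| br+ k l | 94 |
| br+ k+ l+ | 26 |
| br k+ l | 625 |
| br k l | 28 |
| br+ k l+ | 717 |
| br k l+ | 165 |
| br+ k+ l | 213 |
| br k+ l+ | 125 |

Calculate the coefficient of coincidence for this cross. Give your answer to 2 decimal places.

0.91

The two rarest classes, br+ k+ l+ and br k l, are the double crossovers. Comparing them with the parentals, only the k allele has switched, so k is the middle locus and the order is l – k – br.
l–k: (219 + 54)/1993 = 0.1370; k–br: (378 + 54)/1993 = 0.2168.
Expected DCO frequency = 0.1370 × 0.2168 ≈ 0.02970; observed = 54/1993 ≈ 0.02709.
Coefficient of coincidence = 0.02709/0.02970 ≈ 0.91.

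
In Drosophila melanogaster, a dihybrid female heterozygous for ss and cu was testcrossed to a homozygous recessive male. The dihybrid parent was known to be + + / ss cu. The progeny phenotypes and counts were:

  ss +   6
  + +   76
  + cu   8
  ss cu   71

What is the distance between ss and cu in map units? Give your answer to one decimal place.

The recombinant classes are + cu and ss +: 8 + 6 = 14.
Recombination frequency = 14/161 = 0.0870 ≈ 8.7%, i.e. 8.7 map units.

8.7 map units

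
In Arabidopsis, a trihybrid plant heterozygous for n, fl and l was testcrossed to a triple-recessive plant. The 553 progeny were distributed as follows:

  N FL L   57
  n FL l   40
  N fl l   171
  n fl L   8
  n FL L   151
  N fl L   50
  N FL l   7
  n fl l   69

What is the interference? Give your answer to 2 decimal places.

The two most frequent reciprocal classes, N fl l and n FL L, are the parental types, so the F1 was N fl l / n FL L.
The two rarest classes, N FL l and n fl L, are the double crossovers. Comparing them with the parentals, only the fl allele has switched, so fl is the middle locus and the order is n – fl – l.
n–fl: (126 + 15)/553 = 0.2550; fl–l: (90 + 15)/553 = 0.1899.
Expected DCO frequency = 0.2550 × 0.1899 ≈ 0.04842; observed = 15/553 ≈ 0.02712.
Coefficient of coincidence = 0.02712/0.04842 ≈ 0.56; interference = 1 − 0.56 = 0.44.

0.44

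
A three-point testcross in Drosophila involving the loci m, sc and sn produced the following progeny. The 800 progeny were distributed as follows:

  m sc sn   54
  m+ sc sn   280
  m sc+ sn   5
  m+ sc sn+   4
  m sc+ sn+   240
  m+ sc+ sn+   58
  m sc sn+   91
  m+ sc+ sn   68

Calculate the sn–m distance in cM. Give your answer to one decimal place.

15.1 cM

The two most frequent reciprocal classes, m sc+ sn+ and m+ sc sn, are the parental types, so the F1 was m sc+ sn+ / m+ sc sn.
The two rarest classes, m sc+ sn and m+ sc sn+, are the double crossovers. Comparing them with the parentals, only the sn allele has switched, so sn is the middle locus and the order is m – sn – sc.
Crossovers in the m–sn interval produce the single-crossover classes m+ sc+ sn+ and m sc sn (58 + 54 = 112) plus the double crossovers (9).
RF(m–sn) = (112 + 9) / 800 = 121/800 = 0.1512 → 15.1 cM.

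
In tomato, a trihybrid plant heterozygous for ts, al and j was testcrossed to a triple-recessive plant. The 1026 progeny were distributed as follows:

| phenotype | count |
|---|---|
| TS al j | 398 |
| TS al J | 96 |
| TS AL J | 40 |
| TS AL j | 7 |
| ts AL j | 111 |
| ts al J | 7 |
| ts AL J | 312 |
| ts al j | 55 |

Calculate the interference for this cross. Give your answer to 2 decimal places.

0.40

The two most frequent reciprocal classes, TS al j and ts AL J, are the parental types, so the F1 was TS al j / ts AL J.
The two rarest classes, TS AL j and ts al J, are the double crossovers. Comparing them with the parentals, only the al allele has switched, so al is the middle locus and the order is j – al – ts.
j–al: (207 + 14)/1026 = 0.2154; al–ts: (95 + 14)/1026 = 0.1062.
Expected DCO frequency = 0.2154 × 0.1062 ≈ 0.02288; observed = 14/1026 ≈ 0.01365.
Coefficient of coincidence = 0.01365/0.02288 ≈ 0.60; interference = 1 − 0.60 = 0.40.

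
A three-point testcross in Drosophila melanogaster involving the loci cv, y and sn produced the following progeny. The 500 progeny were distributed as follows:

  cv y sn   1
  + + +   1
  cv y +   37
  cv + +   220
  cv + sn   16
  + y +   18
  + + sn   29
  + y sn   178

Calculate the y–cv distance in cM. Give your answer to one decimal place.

The two most frequent reciprocal classes, + y sn and cv + +, are the parental types, so the F1 was + y sn / cv + +.
The two rarest classes, cv y sn and + + +, are the double crossovers. Comparing them with the parentals, only the cv allele has switched, so cv is the middle locus and the order is y – cv – sn.
Crossovers in the y–cv interval produce the single-crossover classes + + sn and cv y + (29 + 37 = 66) plus the double crossovers (2).
RF(y–cv) = (66 + 2) / 500 = 68/500 = 0.1360 → 13.6 cM.

13.6 cM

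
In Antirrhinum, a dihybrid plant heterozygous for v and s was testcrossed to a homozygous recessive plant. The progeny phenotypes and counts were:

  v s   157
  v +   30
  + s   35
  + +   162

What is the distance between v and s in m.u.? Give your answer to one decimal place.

The two most frequent classes, + + (162) and v s (157), are the parental types, so the F1 was + + / v s.
The recombinant classes are + s and v +: 35 + 30 = 65.
Recombination frequency = 65/384 = 0.1693 ≈ 16.9%, i.e. 16.9 m.u.

16.9 m.u.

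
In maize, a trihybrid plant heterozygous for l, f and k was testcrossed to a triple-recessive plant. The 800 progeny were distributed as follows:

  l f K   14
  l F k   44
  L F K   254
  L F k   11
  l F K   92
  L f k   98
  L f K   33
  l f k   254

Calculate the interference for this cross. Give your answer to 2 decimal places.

The two most frequent reciprocal classes, l f k and L F K, are the parental types, so the F1 was l f k / L F K.
The two rarest classes, l f K and L F k, are the double crossovers. Comparing them with the parentals, only the k allele has switched, so k is the middle locus and the order is f – k – l.
f–k: (77 + 25)/800 = 0.1275; k–l: (190 + 25)/800 = 0.2687.
Expected DCO frequency = 0.1275 × 0.2687 ≈ 0.03426; observed = 25/800 ≈ 0.03125.
Coefficient of coincidence = 0.03125/0.03426 ≈ 0.91; interference = 1 − 0.91 = 0.09.

0.09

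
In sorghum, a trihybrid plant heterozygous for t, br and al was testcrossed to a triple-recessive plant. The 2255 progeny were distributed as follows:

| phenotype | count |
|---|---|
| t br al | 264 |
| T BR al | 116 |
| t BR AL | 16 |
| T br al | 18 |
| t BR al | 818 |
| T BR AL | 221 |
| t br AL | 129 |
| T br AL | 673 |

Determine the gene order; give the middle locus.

The two most frequent reciprocal classes, T br AL and t BR al, are the parental types, so the F1 was T br AL / t BR al.
The two rarest classes, T br al and t BR AL, are the double crossovers. Comparing them with the parentals, only the al allele has switched, so al is the middle locus and the order is t – al – br.

al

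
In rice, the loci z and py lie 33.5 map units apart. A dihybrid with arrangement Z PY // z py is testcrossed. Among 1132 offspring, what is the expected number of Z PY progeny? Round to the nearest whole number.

A map distance of 33.5 map units corresponds to a recombination frequency of 0.335.
The F1 is Z PY / z py, so Z PY is a parental gamete class with expected frequency (1 − r)/2 = 0.665/2 = 0.3325.
Expected number = 0.3325 × 1132 = 376.39 ≈ 376.

376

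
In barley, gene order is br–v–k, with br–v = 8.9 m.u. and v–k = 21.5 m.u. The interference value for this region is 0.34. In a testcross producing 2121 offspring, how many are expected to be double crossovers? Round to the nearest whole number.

27

Map distances give recombination frequencies of 0.089 and 0.215 for the two intervals.
With interference 0.34 (so coincidence = 0.66), expected double-crossover frequency = 0.089 × 0.215 × 0.66 = 0.01263.
Expected number = 0.01263 × 2121 = 26.79 ≈ 27.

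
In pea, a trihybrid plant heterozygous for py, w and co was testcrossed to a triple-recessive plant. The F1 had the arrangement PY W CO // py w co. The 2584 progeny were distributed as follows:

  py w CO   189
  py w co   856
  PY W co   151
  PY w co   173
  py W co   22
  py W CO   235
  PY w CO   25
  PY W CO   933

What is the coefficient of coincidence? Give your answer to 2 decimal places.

0.69

The two rarest classes, PY w CO and py W co, are the double crossovers. Comparing them with the parentals, only the w allele has switched, so w is the middle locus and the order is co – w – py.
co–w: (340 + 47)/2584 = 0.1498; w–py: (408 + 47)/2584 = 0.1761.
Expected DCO frequency = 0.1498 × 0.1761 ≈ 0.02638; observed = 47/2584 ≈ 0.01819.
Coefficient of coincidence = 0.01819/0.02638 ≈ 0.69.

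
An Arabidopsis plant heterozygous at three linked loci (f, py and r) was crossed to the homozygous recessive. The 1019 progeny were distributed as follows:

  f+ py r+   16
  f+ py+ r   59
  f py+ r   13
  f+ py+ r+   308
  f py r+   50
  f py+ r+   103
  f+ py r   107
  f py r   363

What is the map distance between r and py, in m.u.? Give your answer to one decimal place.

13.5 m.u.

The two most frequent reciprocal classes, f py r and f+ py+ r+, are the parental types, so the F1 was f py r / f+ py+ r+.
The two rarest classes, f py+ r and f+ py r+, are the double crossovers. Comparing them with the parentals, only the py allele has switched, so py is the middle locus and the order is r – py – f.
Crossovers in the r–py interval produce the single-crossover classes f py r+ and f+ py+ r (50 + 59 = 109) plus the double crossovers (29).
RF(r–py) = (109 + 29) / 1019 = 138/1019 = 0.1354 → 13.5 m.u.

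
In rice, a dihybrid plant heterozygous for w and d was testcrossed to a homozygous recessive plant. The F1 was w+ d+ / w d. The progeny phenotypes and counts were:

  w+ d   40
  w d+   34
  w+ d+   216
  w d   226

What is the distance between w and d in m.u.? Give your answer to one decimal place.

14.3 m.u.

The recombinant classes are w+ d and w d+: 40 + 34 = 74.
Recombination frequency = 74/516 = 0.1434 ≈ 14.3%, i.e. 14.3 m.u.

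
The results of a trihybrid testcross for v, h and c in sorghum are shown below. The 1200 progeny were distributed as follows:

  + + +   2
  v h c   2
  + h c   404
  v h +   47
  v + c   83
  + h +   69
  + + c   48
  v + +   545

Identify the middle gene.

v

The two most frequent reciprocal classes, v + + and + h c, are the parental types, so the F1 was v + + / + h c.
The two rarest classes, + + + and v h c, are the double crossovers. Comparing them with the parentals, only the v allele has switched, so v is the middle locus and the order is c – v – h.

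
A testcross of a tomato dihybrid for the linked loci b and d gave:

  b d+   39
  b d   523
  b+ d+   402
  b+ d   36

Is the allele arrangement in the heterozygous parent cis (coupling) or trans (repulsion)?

cis

The two most frequent classes are b+ d+ (402) and b d (523); these are the parental (non-recombinant) types.
So the F1 carried b+ d+ on one chromosome and b d on the other — the recessive alleles are on the same chromosome (cis / coupling).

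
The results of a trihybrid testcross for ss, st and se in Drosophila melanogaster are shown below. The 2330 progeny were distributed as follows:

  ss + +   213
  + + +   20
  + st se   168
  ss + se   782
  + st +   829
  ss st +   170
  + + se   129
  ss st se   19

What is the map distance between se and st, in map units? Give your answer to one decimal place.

The two most frequent reciprocal classes, ss + se and + st +, are the parental types, so the F1 was ss + se / + st +.
The two rarest classes, ss st se and + + +, are the double crossovers. Comparing them with the parentals, only the st allele has switched, so st is the middle locus and the order is ss – st – se.
Crossovers in the st–se interval produce the single-crossover classes ss + + and + st se (213 + 168 = 381) plus the double crossovers (39).
RF(st–se) = (381 + 39) / 2330 = 420/2330 = 0.1803 → 18.0 map units.

18.0 map units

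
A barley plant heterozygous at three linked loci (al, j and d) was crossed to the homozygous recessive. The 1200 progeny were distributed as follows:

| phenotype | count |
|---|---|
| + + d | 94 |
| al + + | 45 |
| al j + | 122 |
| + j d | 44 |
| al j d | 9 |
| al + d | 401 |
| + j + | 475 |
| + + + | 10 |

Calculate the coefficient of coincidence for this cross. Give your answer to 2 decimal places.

The two most frequent reciprocal classes, al + d and + j +, are the parental types, so the F1 was al + d / + j +.
The two rarest classes, al j d and + + +, are the double crossovers. Comparing them with the parentals, only the j allele has switched, so j is the middle locus and the order is d – j – al.
d–j: (89 + 19)/1200 = 0.0900; j–al: (216 + 19)/1200 = 0.1958.
Expected DCO frequency = 0.0900 × 0.1958 ≈ 0.01762; observed = 19/1200 ≈ 0.01583.
Coefficient of coincidence = 0.01583/0.01762 ≈ 0.90.

0.90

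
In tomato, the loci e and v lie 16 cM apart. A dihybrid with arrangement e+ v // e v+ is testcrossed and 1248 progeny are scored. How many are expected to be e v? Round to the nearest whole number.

100

A map distance of 16 cM corresponds to a recombination frequency of 0.160.
The F1 is e+ v / e v+, so e v is a recombinant gamete class with expected frequency r/2 = 0.160/2 = 0.0800.
Expected number = 0.0800 × 1248 = 99.84 ≈ 100.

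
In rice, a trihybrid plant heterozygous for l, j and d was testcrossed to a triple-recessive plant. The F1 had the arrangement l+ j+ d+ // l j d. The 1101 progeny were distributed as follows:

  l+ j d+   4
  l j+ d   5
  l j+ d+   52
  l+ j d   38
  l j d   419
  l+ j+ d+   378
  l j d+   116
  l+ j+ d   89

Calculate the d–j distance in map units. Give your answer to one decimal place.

The two rarest classes, l+ j d+ and l j+ d, are the double crossovers. Comparing them with the parentals, only the j allele has switched, so j is the middle locus and the order is d – j – l.
Crossovers in the d–j interval produce the single-crossover classes l+ j+ d and l j d+ (89 + 116 = 205) plus the double crossovers (9).
RF(d–j) = (205 + 9) / 1101 = 214/1101 = 0.1944 → 19.4 map units.

19.4 map units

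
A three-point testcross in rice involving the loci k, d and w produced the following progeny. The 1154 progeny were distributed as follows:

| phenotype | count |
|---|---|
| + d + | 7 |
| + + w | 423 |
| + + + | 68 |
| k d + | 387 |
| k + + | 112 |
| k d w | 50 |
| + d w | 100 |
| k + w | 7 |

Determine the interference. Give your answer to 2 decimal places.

0.46

The two most frequent reciprocal classes, k d + and + + w, are the parental types, so the F1 was k d + / + + w.
The two rarest classes, + d + and k + w, are the double crossovers. Comparing them with the parentals, only the k allele has switched, so k is the middle locus and the order is d – k – w.
d–k: (212 + 14)/1154 = 0.1958; k–w: (118 + 14)/1154 = 0.1144.
Expected DCO frequency = 0.1958 × 0.1144 ≈ 0.02240; observed = 14/1154 ≈ 0.01213.
Coefficient of coincidence = 0.01213/0.02240 ≈ 0.54; interference = 1 − 0.54 = 0.46.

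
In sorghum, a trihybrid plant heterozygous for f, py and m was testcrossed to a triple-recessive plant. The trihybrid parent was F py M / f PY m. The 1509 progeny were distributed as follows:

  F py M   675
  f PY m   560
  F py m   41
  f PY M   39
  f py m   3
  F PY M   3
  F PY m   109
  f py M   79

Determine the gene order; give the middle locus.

The two rarest classes, F PY M and f py m, are the double crossovers. Comparing them with the parentals, only the py allele has switched, so py is the middle locus and the order is m – py – f.

py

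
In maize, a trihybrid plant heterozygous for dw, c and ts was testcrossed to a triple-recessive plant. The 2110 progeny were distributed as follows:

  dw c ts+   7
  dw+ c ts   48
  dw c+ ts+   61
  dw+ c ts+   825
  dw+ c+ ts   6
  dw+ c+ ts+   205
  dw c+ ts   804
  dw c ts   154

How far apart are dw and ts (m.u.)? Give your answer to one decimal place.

5.8 m.u.

The two most frequent reciprocal classes, dw+ c ts+ and dw c+ ts, are the parental types, so the F1 was dw+ c ts+ / dw c+ ts.
The two rarest classes, dw c ts+ and dw+ c+ ts, are the double crossovers. Comparing them with the parentals, only the dw allele has switched, so dw is the middle locus and the order is ts – dw – c.
Crossovers in the ts–dw interval produce the single-crossover classes dw+ c ts and dw c+ ts+ (48 + 61 = 109) plus the double crossovers (13).
RF(ts–dw) = (109 + 13) / 2110 = 122/2110 = 0.0578 → 5.8 m.u.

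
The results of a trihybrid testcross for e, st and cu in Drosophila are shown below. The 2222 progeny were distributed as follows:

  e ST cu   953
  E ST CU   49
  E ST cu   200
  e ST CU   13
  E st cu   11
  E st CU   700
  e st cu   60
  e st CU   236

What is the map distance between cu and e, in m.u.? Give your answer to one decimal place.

The two most frequent reciprocal classes, e ST cu and E st CU, are the parental types, so the F1 was e ST cu / E st CU.
The two rarest classes, e ST CU and E st cu, are the double crossovers. Comparing them with the parentals, only the cu allele has switched, so cu is the middle locus and the order is e – cu – st.
Crossovers in the e–cu interval produce the single-crossover classes E ST cu and e st CU (200 + 236 = 436) plus the double crossovers (24).
RF(e–cu) = (436 + 24) / 2222 = 460/2222 = 0.2070 → 20.7 m.u.

20.7 m.u.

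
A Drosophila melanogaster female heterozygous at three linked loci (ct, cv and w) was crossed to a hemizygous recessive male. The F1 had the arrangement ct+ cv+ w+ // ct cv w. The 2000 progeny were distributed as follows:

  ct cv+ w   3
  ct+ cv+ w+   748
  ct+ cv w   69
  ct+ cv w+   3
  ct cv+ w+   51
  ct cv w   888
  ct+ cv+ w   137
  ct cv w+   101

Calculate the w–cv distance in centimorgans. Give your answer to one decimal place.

12.2 centimorgans

The two rarest classes, ct+ cv w+ and ct cv+ w, are the double crossovers. Comparing them with the parentals, only the cv allele has switched, so cv is the middle locus and the order is w – cv – ct.
Crossovers in the w–cv interval produce the single-crossover classes ct+ cv+ w and ct cv w+ (137 + 101 = 238) plus the double crossovers (6).
RF(w–cv) = (238 + 6) / 2000 = 244/2000 = 0.1220 → 12.2 centimorgans.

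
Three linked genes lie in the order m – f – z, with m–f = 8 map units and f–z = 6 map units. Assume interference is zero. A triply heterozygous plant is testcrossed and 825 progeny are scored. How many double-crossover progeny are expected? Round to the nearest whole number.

Map distances give recombination frequencies of 0.080 and 0.060 for the two intervals.
With no interference, expected double-crossover frequency = 0.080 × 0.060 = 0.00480.
Expected number = 0.00480 × 825 = 3.96 ≈ 4.

4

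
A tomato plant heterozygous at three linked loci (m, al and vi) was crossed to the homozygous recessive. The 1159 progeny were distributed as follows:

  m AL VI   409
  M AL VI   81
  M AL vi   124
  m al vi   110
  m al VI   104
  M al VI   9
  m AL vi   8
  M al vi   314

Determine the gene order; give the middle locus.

The two most frequent reciprocal classes, m AL VI and M al vi, are the parental types, so the F1 was m AL VI / M al vi.
The two rarest classes, m AL vi and M al VI, are the double crossovers. Comparing them with the parentals, only the vi allele has switched, so vi is the middle locus and the order is al – vi – m.

vi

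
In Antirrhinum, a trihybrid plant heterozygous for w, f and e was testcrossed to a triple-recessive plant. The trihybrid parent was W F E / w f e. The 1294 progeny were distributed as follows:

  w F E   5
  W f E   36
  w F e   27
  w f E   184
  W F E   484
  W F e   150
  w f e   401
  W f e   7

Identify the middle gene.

w

The two rarest classes, w F E and W f e, are the double crossovers. Comparing them with the parentals, only the w allele has switched, so w is the middle locus and the order is e – w – f.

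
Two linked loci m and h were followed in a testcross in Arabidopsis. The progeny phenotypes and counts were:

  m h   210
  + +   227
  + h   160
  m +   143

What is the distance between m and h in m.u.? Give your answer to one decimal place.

40.9 m.u.

The two most frequent classes, + + (227) and m h (210), are the parental types, so the F1 was + + / m h.
The recombinant classes are + h and m +: 160 + 143 = 303.
Recombination frequency = 303/740 = 0.4095 ≈ 40.9%, i.e. 40.9 m.u.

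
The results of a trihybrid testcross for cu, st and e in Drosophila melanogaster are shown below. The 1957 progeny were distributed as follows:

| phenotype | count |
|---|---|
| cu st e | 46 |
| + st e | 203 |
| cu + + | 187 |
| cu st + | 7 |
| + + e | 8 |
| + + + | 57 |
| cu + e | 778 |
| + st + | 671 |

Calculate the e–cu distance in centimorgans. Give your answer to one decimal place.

20.7 centimorgans

The two most frequent reciprocal classes, cu + e and + st +, are the parental types, so the F1 was cu + e / + st +.
The two rarest classes, + + e and cu st +, are the double crossovers. Comparing them with the parentals, only the cu allele has switched, so cu is the middle locus and the order is st – cu – e.
Crossovers in the cu–e interval produce the single-crossover classes cu + + and + st e (187 + 203 = 390) plus the double crossovers (15).
RF(cu–e) = (390 + 15) / 1957 = 405/1957 = 0.2069 → 20.7 centimorgans.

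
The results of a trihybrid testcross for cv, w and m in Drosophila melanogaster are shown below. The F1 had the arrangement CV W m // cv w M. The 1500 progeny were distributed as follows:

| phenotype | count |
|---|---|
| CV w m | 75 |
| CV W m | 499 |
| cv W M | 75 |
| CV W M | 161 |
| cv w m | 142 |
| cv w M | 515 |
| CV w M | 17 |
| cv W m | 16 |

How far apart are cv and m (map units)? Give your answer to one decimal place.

The two rarest classes, cv W m and CV w M, are the double crossovers. Comparing them with the parentals, only the cv allele has switched, so cv is the middle locus and the order is m – cv – w.
Crossovers in the m–cv interval produce the single-crossover classes CV W M and cv w m (161 + 142 = 303) plus the double crossovers (33).
RF(m–cv) = (303 + 33) / 1500 = 336/1500 = 0.2240 → 22.4 map units.

22.4 map units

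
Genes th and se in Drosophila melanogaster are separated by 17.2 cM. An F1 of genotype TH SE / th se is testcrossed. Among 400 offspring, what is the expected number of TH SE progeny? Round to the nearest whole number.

A map distance of 17.2 cM corresponds to a recombination frequency of 0.172.
The F1 is TH SE / th se, so TH SE is a parental gamete class with expected frequency (1 − r)/2 = 0.828/2 = 0.4140.
Expected number = 0.4140 × 400 = 165.60 ≈ 166.

166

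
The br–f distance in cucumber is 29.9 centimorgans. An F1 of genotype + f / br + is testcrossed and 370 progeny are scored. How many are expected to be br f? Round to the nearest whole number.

55

A map distance of 29.9 centimorgans corresponds to a recombination frequency of 0.299.
The F1 is + f / br +, so br f is a recombinant gamete class with expected frequency r/2 = 0.299/2 = 0.1495.
Expected number = 0.1495 × 370 = 55.31 ≈ 55.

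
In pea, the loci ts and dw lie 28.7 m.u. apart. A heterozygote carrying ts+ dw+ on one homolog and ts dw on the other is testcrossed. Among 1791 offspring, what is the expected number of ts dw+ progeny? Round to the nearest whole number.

A map distance of 28.7 m.u. corresponds to a recombination frequency of 0.287.
The F1 is ts+ dw+ / ts dw, so ts dw+ is a recombinant gamete class with expected frequency r/2 = 0.287/2 = 0.1435.
Expected number = 0.1435 × 1791 = 257.01 ≈ 257.

257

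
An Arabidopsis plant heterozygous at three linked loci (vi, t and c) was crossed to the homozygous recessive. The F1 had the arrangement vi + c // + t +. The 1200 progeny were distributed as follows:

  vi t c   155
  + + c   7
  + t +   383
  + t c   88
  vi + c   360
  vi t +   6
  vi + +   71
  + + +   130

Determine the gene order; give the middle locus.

vi

The two rarest classes, + + c and vi t +, are the double crossovers. Comparing them with the parentals, only the vi allele has switched, so vi is the middle locus and the order is t – vi – c.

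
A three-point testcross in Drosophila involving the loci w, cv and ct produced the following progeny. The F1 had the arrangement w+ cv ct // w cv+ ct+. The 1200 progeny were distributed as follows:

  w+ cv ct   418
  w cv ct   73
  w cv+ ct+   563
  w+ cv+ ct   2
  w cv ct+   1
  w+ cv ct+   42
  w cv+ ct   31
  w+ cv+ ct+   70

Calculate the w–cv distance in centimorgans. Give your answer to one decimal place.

12.2 centimorgans

The two rarest classes, w+ cv+ ct and w cv ct+, are the double crossovers. Comparing them with the parentals, only the cv allele has switched, so cv is the middle locus and the order is w – cv – ct.
Crossovers in the w–cv interval produce the single-crossover classes w cv ct and w+ cv+ ct+ (73 + 70 = 143) plus the double crossovers (3).
RF(w–cv) = (143 + 3) / 1200 = 146/1200 = 0.1217 → 12.2 centimorgans.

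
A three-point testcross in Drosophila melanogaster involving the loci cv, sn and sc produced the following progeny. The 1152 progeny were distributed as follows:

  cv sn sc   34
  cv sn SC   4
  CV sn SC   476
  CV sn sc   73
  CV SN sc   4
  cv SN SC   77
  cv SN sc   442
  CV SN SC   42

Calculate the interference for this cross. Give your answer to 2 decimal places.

0.31

The two most frequent reciprocal classes, CV sn SC and cv SN sc, are the parental types, so the F1 was CV sn SC / cv SN sc.
The two rarest classes, cv sn SC and CV SN sc, are the double crossovers. Comparing them with the parentals, only the cv allele has switched, so cv is the middle locus and the order is sn – cv – sc.
sn–cv: (76 + 8)/1152 = 0.0729; cv–sc: (150 + 8)/1152 = 0.1372.
Expected DCO frequency = 0.0729 × 0.1372 ≈ 0.01000; observed = 8/1152 ≈ 0.00694.
Coefficient of coincidence = 0.00694/0.01000 ≈ 0.69; interference = 1 − 0.69 = 0.31.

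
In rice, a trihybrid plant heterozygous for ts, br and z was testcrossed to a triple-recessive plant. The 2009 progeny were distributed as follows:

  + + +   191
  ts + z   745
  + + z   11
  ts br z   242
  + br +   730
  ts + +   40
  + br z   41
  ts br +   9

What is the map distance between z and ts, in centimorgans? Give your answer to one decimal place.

5.0 centimorgans

The two most frequent reciprocal classes, + br + and ts + z, are the parental types, so the F1 was + br + / ts + z.
The two rarest classes, ts br + and + + z, are the double crossovers. Comparing them with the parentals, only the ts allele has switched, so ts is the middle locus and the order is br – ts – z.
Crossovers in the ts–z interval produce the single-crossover classes + br z and ts + + (41 + 40 = 81) plus the double crossovers (20).
RF(ts–z) = (81 + 20) / 2009 = 101/2009 = 0.0503 → 5.0 centimorgans.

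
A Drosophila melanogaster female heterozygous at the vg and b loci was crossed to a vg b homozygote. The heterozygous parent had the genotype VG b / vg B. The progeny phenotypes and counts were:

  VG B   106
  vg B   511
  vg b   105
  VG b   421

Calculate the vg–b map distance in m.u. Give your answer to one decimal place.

18.5 m.u.

The recombinant classes are VG B and vg b: 106 + 105 = 211.
Recombination frequency = 211/1143 = 0.1846 ≈ 18.5%, i.e. 18.5 m.u.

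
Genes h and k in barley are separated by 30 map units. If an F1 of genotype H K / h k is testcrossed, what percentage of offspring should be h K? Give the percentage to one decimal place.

15.0%

A map distance of 30 map units corresponds to a recombination frequency of 0.300.
The F1 is H K / h k, so h K is a recombinant gamete class with expected frequency r/2 = 0.300/2 = 0.1500.
That is 0.1500 = 15.0% of the progeny.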